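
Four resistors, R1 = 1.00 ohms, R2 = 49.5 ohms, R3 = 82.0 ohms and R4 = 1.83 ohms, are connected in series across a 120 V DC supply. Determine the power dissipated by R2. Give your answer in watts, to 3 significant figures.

39.5 W

Series elements share the same current, so find I first, then use P = I²R.
R_total = 1.00 + 49.5 + 82.0 + 1.83 = 134.3 Ω
I = V / R_total = 120 / 134.3 = 0.8933 A
P_R2 = I² × R2 = (0.8933)² × 49.5 = 39.50 W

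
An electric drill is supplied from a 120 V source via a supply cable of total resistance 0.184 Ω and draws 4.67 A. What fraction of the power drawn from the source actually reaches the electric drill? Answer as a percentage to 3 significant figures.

The supply cable carries the full 4.67 A.
P_line = I² R_line = (4.670)² × 0.184 = 4.013 W
P_source = V I = 120 × 4.670 = 560.4 W; P_load = 556.4 W
η = P_load / P_source = 556.4 / 560.4 = 0.9928

99.3 %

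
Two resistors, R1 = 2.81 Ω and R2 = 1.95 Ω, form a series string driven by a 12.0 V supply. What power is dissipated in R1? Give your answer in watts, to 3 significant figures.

17.9 W

Since the resistors are in series they all carry the loop current I = V/R_total; the power in any one is I²R.
R_total = 2.81 + 1.95 = 4.760 Ω
I = V / R_total = 12.0 / 4.760 = 2.521 A
P_R1 = I² × R1 = (2.521)² × 2.81 = 17.86 W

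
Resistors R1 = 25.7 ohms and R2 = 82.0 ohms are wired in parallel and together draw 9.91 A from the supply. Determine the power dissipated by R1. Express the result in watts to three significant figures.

1460 W

The branches share the same voltage, but only the total current is given — find V from the equivalent resistance first.
1/R_eq = 1/25.7 + 1/82.0 ⇒ R_eq = 19.57 Ω
V = I_total × R_eq = 9.910 × 19.57 = 193.9 V
P_R1 = V² / R1 = (193.9)² / 25.7 = 1463 W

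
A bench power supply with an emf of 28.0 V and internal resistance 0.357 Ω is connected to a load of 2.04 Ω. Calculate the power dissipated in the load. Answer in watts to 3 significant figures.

278 W

The internal resistance and the load are in series, so the same I flows through both; get I from ε/(r+R), then I²R for the load.
I = ε / (r + R) = 28.0 / (0.357 + 2.04) = 11.68 A
P_load = I² R = (11.68)² × 2.04 = 278.4 W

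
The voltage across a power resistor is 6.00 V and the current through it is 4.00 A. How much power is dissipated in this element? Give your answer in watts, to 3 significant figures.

24.0 W

Both the voltage across and the current through the element are known, so P = V I applies directly.
P = 6.00 V × 4.000 A = 24.00 W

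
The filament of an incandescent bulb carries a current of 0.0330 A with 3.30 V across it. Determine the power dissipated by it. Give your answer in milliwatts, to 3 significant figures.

109 mW

With V and I both given, power follows immediately from P = V I.
P = 3.30 V × 0.03300 A = 0.1089 W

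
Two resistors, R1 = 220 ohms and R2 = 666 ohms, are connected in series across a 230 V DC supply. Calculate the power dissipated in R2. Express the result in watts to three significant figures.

44.9 W

The current is common to all series resistors; compute it, then apply P = I²R for the target.
R_total = 220 + 666 = 886.0 Ω
I = V / R_total = 230 / 886.0 = 0.2596 A
P_R2 = I² × R2 = (0.2596)² × 666 = 44.88 W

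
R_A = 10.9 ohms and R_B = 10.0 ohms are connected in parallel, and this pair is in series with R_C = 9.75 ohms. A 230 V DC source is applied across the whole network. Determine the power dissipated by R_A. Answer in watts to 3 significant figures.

589 W

Combine R_A and R_B into their parallel equivalent first, reducing the network to two series resistors.
R_p = (10.9×10.0)/(10.9+10.0) = 5.215 Ω
R_total = R_p + 9.75 = 5.215 + 9.75 = 14.97 Ω
I = V / R_total = 230 / 14.97 = 15.37 A
Voltage across the parallel pair: V_p = I × R_p = 15.37 × 5.215 = 80.15 V
R_A sits across V_p; its power is V_p²/R.
P_R_A = (80.15)² / 10.9 = 589.4 W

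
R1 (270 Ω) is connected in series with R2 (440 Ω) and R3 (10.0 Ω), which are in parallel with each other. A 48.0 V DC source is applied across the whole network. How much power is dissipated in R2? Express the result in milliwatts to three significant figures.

6.40 mW

Replace R2 and R3 with their parallel equivalent so the circuit becomes R1 in series with R_p.
R_p = (440×10.0)/(440+10.0) = 9.778 Ω
R_total = 270 + 9.778 = 279.8 Ω
I = V / R_total = 48.0 / 279.8 = 0.1716 A
Voltage across the parallel pair: V_p = I × R_p = 0.1716 × 9.778 = 1.678 V
R2 sees V_p directly, so P = V_p² / R2.
P_R2 = (1.678)² / 440 = 0.006396 W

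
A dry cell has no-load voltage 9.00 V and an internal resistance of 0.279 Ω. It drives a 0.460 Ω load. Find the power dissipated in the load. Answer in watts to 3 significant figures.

68.2 W

Find the circuit current first, then P = I²R for the load (series elements share I).
I = ε / (r + R) = 9.00 / (0.279 + 0.460) = 12.18 A
P_load = I² R = (12.18)² × 0.460 = 68.23 W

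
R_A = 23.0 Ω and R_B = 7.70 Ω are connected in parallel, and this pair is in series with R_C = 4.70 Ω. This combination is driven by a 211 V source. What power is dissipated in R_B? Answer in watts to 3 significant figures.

1760 W

First find R_p for the parallel pair, then treat R_p + R_C as a series loop.
R_p = (23.0×7.70)/(23.0+7.70) = 5.769 Ω
R_total = R_p + 4.70 = 5.769 + 4.70 = 10.47 Ω
I = V / R_total = 211 / 10.47 = 20.16 A
Voltage across the parallel pair: V_p = I × R_p = 20.16 × 5.769 = 116.3 V
R_B has V_p across it, so P = V_p²/R_B.
P_R_B = (116.3)² / 7.70 = 1756 W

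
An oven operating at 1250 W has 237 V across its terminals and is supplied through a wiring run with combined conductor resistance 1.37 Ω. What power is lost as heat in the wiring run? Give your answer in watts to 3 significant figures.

Only the current and the line resistance are needed for the I²R loss.
I = P / V = 1250 / 237 = 5.274 A through the wiring run.
P_line = I² R_line = (5.274)² × 1.37 = 38.11 W

38.1 W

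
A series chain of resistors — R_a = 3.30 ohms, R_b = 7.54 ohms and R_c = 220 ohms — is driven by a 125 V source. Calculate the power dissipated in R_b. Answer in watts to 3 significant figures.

2.21 W

Since the resistors are in series they all carry the loop current I = V/R_total; the power in any one is I²R.
R_total = 3.30 + 7.54 + 220 = 230.8 Ω
I = V / R_total = 125 / 230.8 = 0.5415 A
P_R_b = I² × R_b = (0.5415)² × 7.54 = 2.211 W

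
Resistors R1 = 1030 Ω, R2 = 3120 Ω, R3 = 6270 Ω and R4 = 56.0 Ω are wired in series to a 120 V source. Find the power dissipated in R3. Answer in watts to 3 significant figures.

0.823 W

Every series element carries the same I. Get I from the total resistance, then P = I² × R3.
R_total = 1030 + 3120 + 6270 + 56.0 = 10480 Ω
I = V / R_total = 120 / 10480 = 0.01145 A
P_R3 = I² × R3 = (0.01145)² × 6270 = 0.8227 W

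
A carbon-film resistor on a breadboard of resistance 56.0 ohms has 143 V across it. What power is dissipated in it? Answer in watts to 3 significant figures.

We know the drop across the element and its resistance — P = V²/R, one step.
P = (143 V)² / 56.0 Ω = 365.2 W

365 W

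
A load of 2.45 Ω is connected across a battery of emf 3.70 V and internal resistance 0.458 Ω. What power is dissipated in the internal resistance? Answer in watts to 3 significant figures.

0.741 W

The internal resistance carries the same current as the load; P_int = I²r.
I = ε / (r + R) = 3.70 / (0.458 + 2.45) = 1.272 A
P_int = I² r = (1.272)² × 0.458 = 0.7414 W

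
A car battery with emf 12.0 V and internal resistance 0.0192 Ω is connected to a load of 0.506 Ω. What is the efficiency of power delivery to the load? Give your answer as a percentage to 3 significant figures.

η = P_load/(P_load+P_int) = I²R/(I²R+I²r) = R/(R+r) — the I² cancels for series elements.
η = R / (R + r) = 0.506 / (0.506 + 0.0192) = 0.9634

96.3 %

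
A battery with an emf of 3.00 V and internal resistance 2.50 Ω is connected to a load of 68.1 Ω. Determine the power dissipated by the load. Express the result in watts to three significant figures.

The internal resistance and the load are in series, so the same I flows through both; get I from ε/(r+R), then I²R for the load.
I = ε / (r + R) = 3.00 / (2.50 + 68.1) = 0.04249 A
P_load = I² R = (0.04249)² × 68.1 = 0.1230 W

0.123 W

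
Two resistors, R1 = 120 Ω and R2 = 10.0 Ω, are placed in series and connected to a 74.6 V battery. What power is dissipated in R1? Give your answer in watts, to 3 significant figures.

Every series element carries the same I. Get I from the total resistance, then P = I² × R1.
R_total = 120 + 10.0 = 130.0 Ω
I = V / R_total = 74.6 / 130.0 = 0.5738 A
P_R1 = I² × R1 = (0.5738)² × 120 = 39.52 W

39.5 W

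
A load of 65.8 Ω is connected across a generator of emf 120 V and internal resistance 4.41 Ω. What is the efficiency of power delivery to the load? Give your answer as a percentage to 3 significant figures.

The source delivers εI, of which I²R reaches the load and I²r is lost; since I is common, η = R/(R+r).
η = R / (R + r) = 65.8 / (65.8 + 4.41) = 0.9372

93.7 %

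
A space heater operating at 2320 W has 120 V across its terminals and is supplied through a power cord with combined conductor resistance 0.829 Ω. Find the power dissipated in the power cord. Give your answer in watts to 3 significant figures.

310 W

Only the current and the line resistance are needed for the I²R loss.
I = P / V = 2320 / 120 = 19.33 A through the power cord.
P_line = I² R_line = (19.33)² × 0.829 = 309.9 W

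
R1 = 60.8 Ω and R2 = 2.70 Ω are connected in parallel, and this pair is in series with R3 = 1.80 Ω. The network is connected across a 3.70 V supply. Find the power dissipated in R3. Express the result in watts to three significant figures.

1.28 W

Reduce the parallel combination to a single R_p; the circuit then becomes R_p in series with the remaining resistor.
R_p = (60.8×2.70)/(60.8+2.70) = 2.585 Ω
R_total = R_p + 1.80 = 2.585 + 1.80 = 4.385 Ω
I = V / R_total = 3.70 / 4.385 = 0.8437 A
R3 carries the full series current, so P = I²R.
P_R3 = (0.8437)² × 1.80 = 1.281 W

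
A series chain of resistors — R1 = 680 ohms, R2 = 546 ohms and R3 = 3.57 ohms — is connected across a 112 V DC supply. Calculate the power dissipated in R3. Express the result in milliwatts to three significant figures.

29.6 mW

In a series string the same current flows through every resistor — find that current, then P = I²R for the one we want.
R_total = 680 + 546 + 3.57 = 1230 Ω
I = V / R_total = 112 / 1230 = 0.09109 A
P_R3 = I² × R3 = (0.09109)² × 3.57 = 0.02962 W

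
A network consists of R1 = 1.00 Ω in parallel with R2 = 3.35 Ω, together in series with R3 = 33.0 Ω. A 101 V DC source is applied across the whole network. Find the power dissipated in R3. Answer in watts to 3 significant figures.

First find R_p for the parallel pair, then treat R_p + R3 as a series loop.
R_p = (1.00×3.35)/(1.00+3.35) = 0.7701 Ω
R_total = R_p + 33.0 = 0.7701 + 33.0 = 33.77 Ω
I = V / R_total = 101 / 33.77 = 2.991 A
R3 is the series element, so its power is I²R.
P_R3 = (2.991)² × 33.0 = 295.2 W

295 W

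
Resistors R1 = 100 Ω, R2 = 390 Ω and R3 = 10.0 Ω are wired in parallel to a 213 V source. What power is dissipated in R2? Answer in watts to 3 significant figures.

116 W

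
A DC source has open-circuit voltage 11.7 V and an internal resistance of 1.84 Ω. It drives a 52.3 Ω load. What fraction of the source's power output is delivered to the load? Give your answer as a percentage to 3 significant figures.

Efficiency is P_load / P_total. With a series r and R sharing the same I, P = I²R for each, so η = R/(R+r).
η = R / (R + r) = 52.3 / (52.3 + 1.84) = 0.9660

96.6 %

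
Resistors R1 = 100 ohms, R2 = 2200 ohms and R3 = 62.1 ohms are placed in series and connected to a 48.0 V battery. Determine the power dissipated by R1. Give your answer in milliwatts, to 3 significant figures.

41.3 mW

Every series element carries the same I. Get I from the total resistance, then P = I² × R1.
R_total = 100 + 2200 + 62.1 = 2362 Ω
I = V / R_total = 48.0 / 2362 = 0.02032 A
P_R1 = I² × R1 = (0.02032)² × 100 = 0.04129 W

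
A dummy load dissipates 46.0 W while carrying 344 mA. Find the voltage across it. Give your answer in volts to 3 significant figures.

134 V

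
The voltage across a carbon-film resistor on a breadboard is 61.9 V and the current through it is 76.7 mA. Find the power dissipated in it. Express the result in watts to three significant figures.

4.75 W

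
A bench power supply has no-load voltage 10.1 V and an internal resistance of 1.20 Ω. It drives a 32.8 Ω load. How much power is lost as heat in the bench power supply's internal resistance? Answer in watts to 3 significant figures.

The source's internal resistance is just another series element carrying I; its dissipation is I²r.
I = ε / (r + R) = 10.1 / (1.20 + 32.8) = 0.2971 A
P_int = I² r = (0.2971)² × 1.20 = 0.1059 W

0.106 W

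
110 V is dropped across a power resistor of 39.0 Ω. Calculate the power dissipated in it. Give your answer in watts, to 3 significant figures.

V and R are stated; P = V²/R avoids computing the current.
P = (110 V)² / 39.0 Ω = 310.3 W

310 W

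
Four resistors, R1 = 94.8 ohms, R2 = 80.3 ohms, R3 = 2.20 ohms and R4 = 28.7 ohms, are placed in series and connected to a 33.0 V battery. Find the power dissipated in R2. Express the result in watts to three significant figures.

Series elements share the same current, so find I first, then use P = I²R.
R_total = 94.8 + 80.3 + 2.20 + 28.7 = 206.0 Ω
I = V / R_total = 33.0 / 206.0 = 0.1602 A
P_R2 = I² × R2 = (0.1602)² × 80.3 = 2.061 W

2.06 W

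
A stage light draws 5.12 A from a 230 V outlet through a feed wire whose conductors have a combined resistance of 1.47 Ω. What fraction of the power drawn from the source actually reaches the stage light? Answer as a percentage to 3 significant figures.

The feed wire carries the full 5.12 A.
P_line = I² R_line = (5.120)² × 1.47 = 38.54 W
P_source = V I = 230 × 5.120 = 1178 W; P_load = 1139 W
η = P_load / P_source = 1139 / 1178 = 0.9673

96.7 %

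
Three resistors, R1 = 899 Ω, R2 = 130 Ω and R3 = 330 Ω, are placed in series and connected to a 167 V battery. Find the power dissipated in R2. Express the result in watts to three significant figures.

Since the resistors are in series they all carry the loop current I = V/R_total; the power in any one is I²R.
R_total = 899 + 130 + 330 = 1359 Ω
I = V / R_total = 167 / 1359 = 0.1229 A
P_R2 = I² × R2 = (0.1229)² × 130 = 1.963 W

1.96 W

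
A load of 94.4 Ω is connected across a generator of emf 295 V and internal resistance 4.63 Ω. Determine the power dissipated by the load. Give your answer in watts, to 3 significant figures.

With r and R in series, I = ε/(r+R); the load dissipates I²R.
I = ε / (r + R) = 295 / (4.63 + 94.4) = 2.979 A
P_load = I² R = (2.979)² × 94.4 = 837.7 W

838 W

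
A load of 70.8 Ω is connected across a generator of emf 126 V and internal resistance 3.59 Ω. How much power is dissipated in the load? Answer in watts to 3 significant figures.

203 W

With r and R in series, I = ε/(r+R); the load dissipates I²R.
I = ε / (r + R) = 126 / (3.59 + 70.8) = 1.694 A
P_load = I² R = (1.694)² × 70.8 = 203.1 W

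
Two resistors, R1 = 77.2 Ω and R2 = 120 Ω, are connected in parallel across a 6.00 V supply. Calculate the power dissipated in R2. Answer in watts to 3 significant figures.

0.300 W

The supply voltage appears across each parallel branch — just use P = V²/R2.
P_R2 = V² / R2 = (6.00)² / 120 Ω = 0.3000 W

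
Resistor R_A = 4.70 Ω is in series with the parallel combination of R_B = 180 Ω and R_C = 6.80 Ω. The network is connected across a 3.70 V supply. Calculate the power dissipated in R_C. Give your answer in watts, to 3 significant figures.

0.683 W

Replace R_B and R_C with their parallel equivalent so the circuit becomes R_A in series with R_p.
R_p = (180×6.80)/(180+6.80) = 6.552 Ω
R_total = 4.70 + 6.552 = 11.25 Ω
I = V / R_total = 3.70 / 11.25 = 0.3288 A
Voltage across the parallel pair: V_p = I × R_p = 0.3288 × 6.552 = 2.155 V
With V_p across R_C, its power is V_p²/R_C.
P_R_C = (2.155)² / 6.80 = 0.6827 W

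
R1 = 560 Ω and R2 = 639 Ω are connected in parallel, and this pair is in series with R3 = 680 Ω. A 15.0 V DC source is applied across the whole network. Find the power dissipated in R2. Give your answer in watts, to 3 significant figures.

Collapse the R1‖R2 pair into one equivalent R_p; then R_p and R3 form a series string.
R_p = (560×639)/(560+639) = 298.4 Ω
R_total = R_p + 680 = 298.4 + 680 = 978.4 Ω
I = V / R_total = 15.0 / 978.4 = 0.01533 A
Voltage across the parallel pair: V_p = I × R_p = 0.01533 × 298.4 = 4.575 V
Use P = V²/R for R2 with V = V_p.
P_R2 = (4.575)² / 639 = 0.03276 W

0.0328 W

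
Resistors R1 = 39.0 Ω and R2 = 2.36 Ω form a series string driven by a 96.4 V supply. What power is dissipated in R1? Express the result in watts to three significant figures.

Every series element carries the same I. Get I from the total resistance, then P = I² × R1.
R_total = 39.0 + 2.36 = 41.36 Ω
I = V / R_total = 96.4 / 41.36 = 2.331 A
P_R1 = I² × R1 = (2.331)² × 39.0 = 211.9 W

212 W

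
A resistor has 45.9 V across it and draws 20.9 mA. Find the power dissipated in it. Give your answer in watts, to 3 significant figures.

0.959 W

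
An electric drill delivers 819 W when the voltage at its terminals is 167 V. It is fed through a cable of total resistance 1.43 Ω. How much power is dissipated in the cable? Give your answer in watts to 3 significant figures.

Only the current and the line resistance are needed for the I²R loss.
I = P / V = 819 / 167 = 4.904 A through the cable.
P_line = I² R_line = (4.904)² × 1.43 = 34.39 W

34.4 W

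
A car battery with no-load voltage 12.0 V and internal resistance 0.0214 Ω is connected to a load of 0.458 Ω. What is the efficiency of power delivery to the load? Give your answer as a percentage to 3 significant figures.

Both r and R carry the same current, so the power split is just the resistance split: η = R/(R+r).
η = R / (R + r) = 0.458 / (0.458 + 0.0214) = 0.9554

95.5 %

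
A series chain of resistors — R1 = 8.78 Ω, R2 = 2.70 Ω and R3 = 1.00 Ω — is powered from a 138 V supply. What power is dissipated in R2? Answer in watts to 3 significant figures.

330 W

Series elements share the same current, so find I first, then use P = I²R.
R_total = 8.78 + 2.70 + 1.00 = 12.48 Ω
I = V / R_total = 138 / 12.48 = 11.06 A
P_R2 = I² × R2 = (11.06)² × 2.70 = 330.1 W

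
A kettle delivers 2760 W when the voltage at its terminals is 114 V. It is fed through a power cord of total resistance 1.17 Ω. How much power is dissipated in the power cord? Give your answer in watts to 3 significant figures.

The power cord and load are in series, so the same current flows in both; the loss is I²R_line.
I = P / V = 2760 / 114 = 24.21 A through the power cord.
P_line = I² R_line = (24.21)² × 1.17 = 685.8 W

686 W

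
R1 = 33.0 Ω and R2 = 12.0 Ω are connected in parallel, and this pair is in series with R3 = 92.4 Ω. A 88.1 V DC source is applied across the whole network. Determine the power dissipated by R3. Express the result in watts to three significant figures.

First find R_p for the parallel pair, then treat R_p + R3 as a series loop.
R_p = (33.0×12.0)/(33.0+12.0) = 8.800 Ω
R_total = R_p + 92.4 = 8.800 + 92.4 = 101.2 Ω
I = V / R_total = 88.1 / 101.2 = 0.8706 A
R3 is the series element, so its power is I²R.
P_R3 = (0.8706)² × 92.4 = 70.03 W

70.0 W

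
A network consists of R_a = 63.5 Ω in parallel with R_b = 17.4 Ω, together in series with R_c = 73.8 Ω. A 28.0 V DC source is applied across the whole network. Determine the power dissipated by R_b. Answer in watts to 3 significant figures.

1.10 W

Combine R_a and R_b into their parallel equivalent first, reducing the network to two series resistors.
R_p = (63.5×17.4)/(63.5+17.4) = 13.66 Ω
R_total = R_p + 73.8 = 13.66 + 73.8 = 87.46 Ω
I = V / R_total = 28.0 / 87.46 = 0.3202 A
Voltage across the parallel pair: V_p = I × R_p = 0.3202 × 13.66 = 4.373 V
Use P = V²/R for R_b with V = V_p.
P_R_b = (4.373)² / 17.4 = 1.099 W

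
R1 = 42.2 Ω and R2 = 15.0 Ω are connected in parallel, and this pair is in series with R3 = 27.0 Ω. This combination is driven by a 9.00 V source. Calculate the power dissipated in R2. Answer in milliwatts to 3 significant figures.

456 mW

Combine R1 and R2 into their parallel equivalent first, reducing the network to two series resistors.
R_p = (42.2×15.0)/(42.2+15.0) = 11.07 Ω
R_total = R_p + 27.0 = 11.07 + 27.0 = 38.07 Ω
I = V / R_total = 9.00 / 38.07 = 0.2364 A
Voltage across the parallel pair: V_p = I × R_p = 0.2364 × 11.07 = 2.616 V
Use P = V²/R for R2 with V = V_p.
P_R2 = (2.616)² / 15.0 = 0.4564 W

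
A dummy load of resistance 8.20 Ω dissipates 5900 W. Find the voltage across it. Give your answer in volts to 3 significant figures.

220 V

The two known quantities fix the third via V = √(P R).
V = √(5900 × 8.20) = 220.0 V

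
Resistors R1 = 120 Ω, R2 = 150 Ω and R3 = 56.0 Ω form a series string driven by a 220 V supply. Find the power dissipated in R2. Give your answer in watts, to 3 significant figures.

In a series string the same current flows through every resistor — find that current, then P = I²R for the one we want.
R_total = 120 + 150 + 56.0 = 326.0 Ω
I = V / R_total = 220 / 326.0 = 0.6748 A
P_R2 = I² × R2 = (0.6748)² × 150 = 68.31 W

68.3 W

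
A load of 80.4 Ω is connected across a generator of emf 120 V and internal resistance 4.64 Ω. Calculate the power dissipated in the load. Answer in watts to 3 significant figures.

Load and internal resistance form a series loop — compute the loop current, then the load power via I²R.
I = ε / (r + R) = 120 / (4.64 + 80.4) = 1.411 A
P_load = I² R = (1.411)² × 80.4 = 160.1 W

160 W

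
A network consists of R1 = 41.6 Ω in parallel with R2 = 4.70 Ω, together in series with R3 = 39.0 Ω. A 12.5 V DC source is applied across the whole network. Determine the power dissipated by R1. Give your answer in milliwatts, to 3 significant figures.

35.9 mW

First find R_p for the parallel pair, then treat R_p + R3 as a series loop.
R_p = (41.6×4.70)/(41.6+4.70) = 4.223 Ω
R_total = R_p + 39.0 = 4.223 + 39.0 = 43.22 Ω
I = V / R_total = 12.5 / 43.22 = 0.2892 A
Voltage across the parallel pair: V_p = I × R_p = 0.2892 × 4.223 = 1.221 V
R1 has V_p across it, so P = V_p²/R1.
P_R1 = (1.221)² / 41.6 = 0.03585 W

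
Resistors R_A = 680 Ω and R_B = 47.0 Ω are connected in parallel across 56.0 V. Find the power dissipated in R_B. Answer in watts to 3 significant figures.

Every branch has 56.0 V across it, so for R_B the power is simply V²/R.
P_R_B = V² / R_B = (56.0)² / 47.0 Ω = 66.72 W

66.7 W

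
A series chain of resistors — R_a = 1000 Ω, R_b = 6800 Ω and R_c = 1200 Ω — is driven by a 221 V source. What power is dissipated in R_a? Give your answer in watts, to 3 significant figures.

Since the resistors are in series they all carry the loop current I = V/R_total; the power in any one is I²R.
R_total = 1000 + 6800 + 1200 = 9000 Ω
I = V / R_total = 221 / 9000 = 0.02456 A
P_R_a = I² × R_a = (0.02456)² × 1000 = 0.6030 W

0.603 W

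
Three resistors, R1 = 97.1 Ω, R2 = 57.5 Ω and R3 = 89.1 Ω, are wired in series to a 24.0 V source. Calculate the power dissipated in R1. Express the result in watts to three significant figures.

Every series element carries the same I. Get I from the total resistance, then P = I² × R1.
R_total = 97.1 + 57.5 + 89.1 = 243.7 Ω
I = V / R_total = 24.0 / 243.7 = 0.09848 A
P_R1 = I² × R1 = (0.09848)² × 97.1 = 0.9417 W

0.942 W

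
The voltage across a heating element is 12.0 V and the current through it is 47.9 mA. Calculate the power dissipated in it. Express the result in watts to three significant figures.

Both the voltage across and the current through the element are known, so P = V I applies directly.
P = 12.0 V × 0.04790 A = 0.5748 W

0.575 W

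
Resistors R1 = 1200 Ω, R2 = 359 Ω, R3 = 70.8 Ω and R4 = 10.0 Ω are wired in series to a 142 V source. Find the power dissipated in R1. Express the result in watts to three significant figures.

9.00 W

In a series string the same current flows through every resistor — find that current, then P = I²R for the one we want.
R_total = 1200 + 359 + 70.8 + 10.0 = 1640 Ω
I = V / R_total = 142 / 1640 = 0.08660 A
P_R1 = I² × R1 = (0.08660)² × 1200 = 8.999 W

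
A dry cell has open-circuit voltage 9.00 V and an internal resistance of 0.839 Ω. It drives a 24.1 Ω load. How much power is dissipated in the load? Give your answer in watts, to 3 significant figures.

With r and R in series, I = ε/(r+R); the load dissipates I²R.
I = ε / (r + R) = 9.00 / (0.839 + 24.1) = 0.3609 A
P_load = I² R = (0.3609)² × 24.1 = 3.139 W

3.14 W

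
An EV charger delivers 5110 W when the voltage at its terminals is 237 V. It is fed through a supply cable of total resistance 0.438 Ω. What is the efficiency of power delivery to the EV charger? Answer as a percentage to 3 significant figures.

96.2 %

I = P / V = 5110 / 237 = 21.56 A through the supply cable.
P_line = I² R_line = (21.56)² × 0.438 = 203.6 W
P_source = P_load + P_line = 5110 + 203.6 = 5314 W
η = P_load / P_source = 5110 / 5314 = 0.9617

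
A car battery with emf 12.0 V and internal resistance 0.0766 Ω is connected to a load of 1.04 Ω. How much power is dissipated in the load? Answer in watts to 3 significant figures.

120 W

Find the circuit current first, then P = I²R for the load (series elements share I).
I = ε / (r + R) = 12.0 / (0.0766 + 1.04) = 10.75 A
P_load = I² R = (10.75)² × 1.04 = 120.1 W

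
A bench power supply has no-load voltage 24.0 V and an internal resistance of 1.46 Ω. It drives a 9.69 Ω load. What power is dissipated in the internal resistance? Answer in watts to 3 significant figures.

6.76 W

r is in series with the load, so it carries the full circuit current — the loss in it is I²r.
I = ε / (r + R) = 24.0 / (1.46 + 9.69) = 2.152 A
P_int = I² r = (2.152)² × 1.46 = 6.764 W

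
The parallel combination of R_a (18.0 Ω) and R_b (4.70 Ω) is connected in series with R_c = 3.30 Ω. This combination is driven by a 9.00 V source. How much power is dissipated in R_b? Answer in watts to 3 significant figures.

4.85 W

Reduce the parallel combination to a single R_p; the circuit then becomes R_p in series with the remaining resistor.
R_p = (18.0×4.70)/(18.0+4.70) = 3.727 Ω
R_total = R_p + 3.30 = 3.727 + 3.30 = 7.027 Ω
I = V / R_total = 9.00 / 7.027 = 1.281 A
Voltage across the parallel pair: V_p = I × R_p = 1.281 × 3.727 = 4.773 V
Use P = V²/R for R_b with V = V_p.
P_R_b = (4.773)² / 4.70 = 4.848 W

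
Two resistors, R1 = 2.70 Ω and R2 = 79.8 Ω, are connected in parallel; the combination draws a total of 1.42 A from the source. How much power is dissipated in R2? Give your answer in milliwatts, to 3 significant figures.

Parallel branches share V, not I — compute V via R_eq, then use V²/R for the target branch.
1/R_eq = 1/2.70 + 1/79.8 ⇒ R_eq = 2.612 Ω
V = I_total × R_eq = 1.420 × 2.612 = 3.709 V
P_R2 = V² / R2 = (3.709)² / 79.8 = 0.1723 W

172 mW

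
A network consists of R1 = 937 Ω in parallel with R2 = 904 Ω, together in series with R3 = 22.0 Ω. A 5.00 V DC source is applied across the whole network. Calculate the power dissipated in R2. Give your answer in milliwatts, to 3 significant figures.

25.2 mW

First find R_p for the parallel pair, then treat R_p + R3 as a series loop.
R_p = (937×904)/(937+904) = 460.1 Ω
R_total = R_p + 22.0 = 460.1 + 22.0 = 482.1 Ω
I = V / R_total = 5.00 / 482.1 = 0.01037 A
Voltage across the parallel pair: V_p = I × R_p = 0.01037 × 460.1 = 4.772 V
R2 has V_p across it, so P = V_p²/R2.
P_R2 = (4.772)² / 904 = 0.02519 W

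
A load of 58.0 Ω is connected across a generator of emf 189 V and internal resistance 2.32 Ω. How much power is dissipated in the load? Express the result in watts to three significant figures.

569 W

Load and internal resistance form a series loop — compute the loop current, then the load power via I²R.
I = ε / (r + R) = 189 / (2.32 + 58.0) = 3.133 A
P_load = I² R = (3.133)² × 58.0 = 569.4 W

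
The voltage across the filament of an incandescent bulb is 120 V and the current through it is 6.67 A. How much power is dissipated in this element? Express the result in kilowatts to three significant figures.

0.800 kW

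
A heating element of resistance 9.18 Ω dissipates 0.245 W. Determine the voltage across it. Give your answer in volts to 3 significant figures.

1.50 V

From P = V I = I²R = V²/R, with the two given quantities we get V = √(P R).
V = √(0.245 × 9.18) = 1.500 V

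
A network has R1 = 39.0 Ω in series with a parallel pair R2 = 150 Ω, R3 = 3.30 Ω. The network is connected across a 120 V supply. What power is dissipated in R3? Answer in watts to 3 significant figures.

25.5 W

Collapse R2‖R3 to a single equivalent, reducing the network to two series elements.
R_p = (150×3.30)/(150+3.30) = 3.229 Ω
R_total = 39.0 + 3.229 = 42.23 Ω
I = V / R_total = 120 / 42.23 = 2.842 A
Voltage across the parallel pair: V_p = I × R_p = 2.842 × 3.229 = 9.176 V
With V_p across R3, its power is V_p²/R3.
P_R3 = (9.176)² / 3.30 = 25.51 W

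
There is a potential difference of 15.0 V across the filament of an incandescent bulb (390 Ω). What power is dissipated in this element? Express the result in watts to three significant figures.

0.577 W

Voltage and resistance are given, so P = V²/R is the one-step route.
P = (15.0 V)² / 390 Ω = 0.5769 W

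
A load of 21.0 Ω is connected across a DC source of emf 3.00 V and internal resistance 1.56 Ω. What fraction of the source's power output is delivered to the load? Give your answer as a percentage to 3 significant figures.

93.1 %

The source delivers εI, of which I²R reaches the load and I²r is lost; since I is common, η = R/(R+r).
η = R / (R + r) = 21.0 / (21.0 + 1.56) = 0.9309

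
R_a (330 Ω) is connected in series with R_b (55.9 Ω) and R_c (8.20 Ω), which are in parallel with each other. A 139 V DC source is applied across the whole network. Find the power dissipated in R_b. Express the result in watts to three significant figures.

Replace R_b and R_c with their parallel equivalent so the circuit becomes R_a in series with R_p.
R_p = (55.9×8.20)/(55.9+8.20) = 7.151 Ω
R_total = 330 + 7.151 = 337.2 Ω
I = V / R_total = 139 / 337.2 = 0.4123 A
Voltage across the parallel pair: V_p = I × R_p = 0.4123 × 7.151 = 2.948 V
R_b is across V_p, so use P = V²/R for that branch.
P_R_b = (2.948)² / 55.9 = 0.1555 W

0.155 W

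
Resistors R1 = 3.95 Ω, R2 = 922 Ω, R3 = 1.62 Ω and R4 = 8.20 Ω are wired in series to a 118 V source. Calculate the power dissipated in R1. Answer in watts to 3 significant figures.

Since the resistors are in series they all carry the loop current I = V/R_total; the power in any one is I²R.
R_total = 3.95 + 922 + 1.62 + 8.20 = 935.8 Ω
I = V / R_total = 118 / 935.8 = 0.1261 A
P_R1 = I² × R1 = (0.1261)² × 3.95 = 0.06281 W

0.0628 W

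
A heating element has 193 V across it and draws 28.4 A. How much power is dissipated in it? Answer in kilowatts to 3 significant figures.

V and I are known directly — P = V I, no intermediate step needed.
P = 193 V × 28.40 A = 5481 W

5.48 kW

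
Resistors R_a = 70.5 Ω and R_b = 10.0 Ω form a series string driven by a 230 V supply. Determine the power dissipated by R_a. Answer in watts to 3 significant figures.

Every series element carries the same I. Get I from the total resistance, then P = I² × R_a.
R_total = 70.5 + 10.0 = 80.50 Ω
I = V / R_total = 230 / 80.50 = 2.857 A
P_R_a = I² × R_a = (2.857)² × 70.5 = 575.5 W

576 W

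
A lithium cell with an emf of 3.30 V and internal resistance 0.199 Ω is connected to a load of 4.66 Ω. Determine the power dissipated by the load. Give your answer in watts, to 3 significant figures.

With r and R in series, I = ε/(r+R); the load dissipates I²R.
I = ε / (r + R) = 3.30 / (0.199 + 4.66) = 0.6792 A
P_load = I² R = (0.6792)² × 4.66 = 2.149 W

2.15 W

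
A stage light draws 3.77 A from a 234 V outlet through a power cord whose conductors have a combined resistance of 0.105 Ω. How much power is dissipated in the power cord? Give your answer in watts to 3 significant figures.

Only the current and the line resistance are needed for the I²R loss.
The power cord carries the full 3.77 A.
P_line = I² R_line = (3.770)² × 0.105 = 1.492 W

1.49 W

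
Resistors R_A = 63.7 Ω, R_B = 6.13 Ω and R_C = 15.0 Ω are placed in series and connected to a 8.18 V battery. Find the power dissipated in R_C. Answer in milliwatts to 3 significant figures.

139 mW

In a series string the same current flows through every resistor — find that current, then P = I²R for the one we want.
R_total = 63.7 + 6.13 + 15.0 = 84.83 Ω
I = V / R_total = 8.18 / 84.83 = 0.09643 A
P_R_C = I² × R_C = (0.09643)² × 15.0 = 0.1395 W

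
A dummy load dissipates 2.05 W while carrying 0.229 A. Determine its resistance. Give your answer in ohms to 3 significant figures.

39.1 Ω

Inverting the appropriate power form: R = P / I².
R = 2.05 / (0.2290)² = 39.09 Ω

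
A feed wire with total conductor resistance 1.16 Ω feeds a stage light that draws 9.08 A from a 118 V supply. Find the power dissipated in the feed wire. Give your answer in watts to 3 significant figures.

The feed wire and load are in series, so the same current flows in both; the loss is I²R_line.
The feed wire carries the full 9.08 A.
P_line = I² R_line = (9.080)² × 1.16 = 95.64 W

95.6 W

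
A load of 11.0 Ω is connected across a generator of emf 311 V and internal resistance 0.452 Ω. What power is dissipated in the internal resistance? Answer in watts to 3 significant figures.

The internal resistance carries the same current as the load; P_int = I²r.
I = ε / (r + R) = 311 / (0.452 + 11.0) = 27.16 A
P_int = I² r = (27.16)² × 0.452 = 333.3 W

333 W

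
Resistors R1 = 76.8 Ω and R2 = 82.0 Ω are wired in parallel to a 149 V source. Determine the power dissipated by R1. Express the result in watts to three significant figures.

289 W

Every branch has 149 V across it, so for R1 the power is simply V²/R.
P_R1 = V² / R1 = (149)² / 76.8 Ω = 289.1 W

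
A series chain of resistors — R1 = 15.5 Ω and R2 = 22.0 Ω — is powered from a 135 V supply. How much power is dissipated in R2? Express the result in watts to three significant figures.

285 W

In a series string the same current flows through every resistor — find that current, then P = I²R for the one we want.
R_total = 15.5 + 22.0 = 37.50 Ω
I = V / R_total = 135 / 37.50 = 3.600 A
P_R2 = I² × R2 = (3.600)² × 22.0 = 285.1 W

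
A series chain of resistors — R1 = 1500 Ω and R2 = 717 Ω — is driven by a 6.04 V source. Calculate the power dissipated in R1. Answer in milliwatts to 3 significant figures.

11.1 mW

Series elements share the same current, so find I first, then use P = I²R.
R_total = 1500 + 717 = 2217 Ω
I = V / R_total = 6.04 / 2217 = 0.002724 A
P_R1 = I² × R1 = (0.002724)² × 1500 = 0.01113 W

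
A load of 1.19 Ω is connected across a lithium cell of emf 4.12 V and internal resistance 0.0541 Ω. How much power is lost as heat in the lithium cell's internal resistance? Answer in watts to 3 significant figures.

The internal resistance carries the same current as the load; P_int = I²r.
I = ε / (r + R) = 4.12 / (0.0541 + 1.19) = 3.312 A
P_int = I² r = (3.312)² × 0.0541 = 0.5933 W

0.593 W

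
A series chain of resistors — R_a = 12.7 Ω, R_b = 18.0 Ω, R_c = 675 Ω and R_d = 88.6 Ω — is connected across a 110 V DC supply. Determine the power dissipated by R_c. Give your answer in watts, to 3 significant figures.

Series elements share the same current, so find I first, then use P = I²R.
R_total = 12.7 + 18.0 + 675 + 88.6 = 794.3 Ω
I = V / R_total = 110 / 794.3 = 0.1385 A
P_R_c = I² × R_c = (0.1385)² × 675 = 12.95 W

12.9 W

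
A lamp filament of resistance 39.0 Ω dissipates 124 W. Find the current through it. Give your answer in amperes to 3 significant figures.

1.78 A

From P = V I = I²R = V²/R, with the two given quantities we get I = √(P / R).
I = √(124 / 39.0) = 1.783 A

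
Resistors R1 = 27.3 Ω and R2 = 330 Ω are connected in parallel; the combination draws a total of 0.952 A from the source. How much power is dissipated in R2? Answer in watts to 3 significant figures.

Only the total current is stated, so first find the parallel equivalent to get the voltage across the combination.
1/R_eq = 1/27.3 + 1/330 ⇒ R_eq = 25.21 Ω
V = I_total × R_eq = 0.9520 × 25.21 = 24.00 V
P_R2 = V² / R2 = (24.00)² / 330 = 1.746 W

1.75 W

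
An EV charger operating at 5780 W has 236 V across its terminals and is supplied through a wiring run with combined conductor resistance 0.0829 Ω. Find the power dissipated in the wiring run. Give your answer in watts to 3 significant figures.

The wiring run and load are in series, so the same current flows in both; the loss is I²R_line.
I = P / V = 5780 / 236 = 24.49 A through the wiring run.
P_line = I² R_line = (24.49)² × 0.0829 = 49.73 W

49.7 W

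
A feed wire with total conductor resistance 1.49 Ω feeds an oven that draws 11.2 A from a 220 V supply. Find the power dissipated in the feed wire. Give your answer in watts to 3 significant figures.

Line loss is just I²R for the cable — we know both I and R_line directly.
The feed wire carries the full 11.2 A.
P_line = I² R_line = (11.20)² × 1.49 = 186.9 W

187 W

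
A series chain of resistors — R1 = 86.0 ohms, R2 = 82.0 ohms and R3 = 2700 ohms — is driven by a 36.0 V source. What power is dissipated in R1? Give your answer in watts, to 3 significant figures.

The current is common to all series resistors; compute it, then apply P = I²R for the target.
R_total = 86.0 + 82.0 + 2700 = 2868 Ω
I = V / R_total = 36.0 / 2868 = 0.01255 A
P_R1 = I² × R1 = (0.01255)² × 86.0 = 0.01355 W

0.0136 W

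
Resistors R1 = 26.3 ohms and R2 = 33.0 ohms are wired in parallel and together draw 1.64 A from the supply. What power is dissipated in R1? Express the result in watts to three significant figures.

21.9 W

The branches share the same voltage, but only the total current is given — find V from the equivalent resistance first.
1/R_eq = 1/26.3 + 1/33.0 ⇒ R_eq = 14.64 Ω
V = I_total × R_eq = 1.640 × 14.64 = 24.00 V
P_R1 = V² / R1 = (24.00)² / 26.3 = 21.91 W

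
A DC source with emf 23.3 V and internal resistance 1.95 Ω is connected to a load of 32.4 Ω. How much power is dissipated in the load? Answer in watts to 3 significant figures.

Load and internal resistance form a series loop — compute the loop current, then the load power via I²R.
I = ε / (r + R) = 23.3 / (1.95 + 32.4) = 0.6783 A
P_load = I² R = (0.6783)² × 32.4 = 14.91 W

14.9 W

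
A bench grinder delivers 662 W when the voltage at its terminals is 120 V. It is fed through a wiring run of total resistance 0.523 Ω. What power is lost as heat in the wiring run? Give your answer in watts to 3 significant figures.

15.9 W

The wiring run and load are in series, so the same current flows in both; the loss is I²R_line.
I = P / V = 662 / 120 = 5.517 A through the wiring run.
P_line = I² R_line = (5.517)² × 0.523 = 15.92 W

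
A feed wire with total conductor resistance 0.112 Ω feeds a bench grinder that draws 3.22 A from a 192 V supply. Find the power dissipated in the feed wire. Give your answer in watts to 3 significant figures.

Line loss is just I²R for the cable — we know both I and R_line directly.
The feed wire carries the full 3.22 A.
P_line = I² R_line = (3.220)² × 0.112 = 1.161 W

1.16 W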